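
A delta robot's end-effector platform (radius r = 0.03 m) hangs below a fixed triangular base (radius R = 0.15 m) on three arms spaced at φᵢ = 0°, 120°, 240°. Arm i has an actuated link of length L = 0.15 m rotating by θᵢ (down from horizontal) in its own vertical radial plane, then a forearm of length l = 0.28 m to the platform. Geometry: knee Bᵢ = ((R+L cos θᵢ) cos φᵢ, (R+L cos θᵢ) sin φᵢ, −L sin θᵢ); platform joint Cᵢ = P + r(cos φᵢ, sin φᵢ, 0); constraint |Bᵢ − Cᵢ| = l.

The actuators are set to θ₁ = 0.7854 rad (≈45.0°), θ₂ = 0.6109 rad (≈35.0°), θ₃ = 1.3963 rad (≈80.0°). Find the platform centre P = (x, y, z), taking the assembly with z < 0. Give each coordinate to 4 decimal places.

(0.0333, 0.0919, -0.2871)

S1 = (0.2261·cos0.0°, 0.2261·sin0.0°, -0.1061) = (0.2261, 0.0000, -0.1061)
arm 2 at φ=120.0°: ρ2 = 0.2429;  S2 = (-0.1214, 0.2103, -0.0860)
S3 = (0.1460·cos240.0°, 0.1460·sin240.0°, -0.1477) = (-0.0730, -0.1265, -0.1477)
subtract pairs → two planes through P
[-0.6950 0.4207 0.0401]·P = 0.0040;  [-0.5982 -0.2530 -0.0833]·P = -0.0192
det = 0.4274;  x = 0.0165+-0.0583z,  y = 0.0369+-0.1915z
quadratic in z: (1.0401)z²+(0.2224)z+(-0.0219)=0, √Δ=0.3748 → z ∈ {-0.2871, 0.0733}; z = -0.2871 (taking z<0)
x = 0.0333, y = 0.0919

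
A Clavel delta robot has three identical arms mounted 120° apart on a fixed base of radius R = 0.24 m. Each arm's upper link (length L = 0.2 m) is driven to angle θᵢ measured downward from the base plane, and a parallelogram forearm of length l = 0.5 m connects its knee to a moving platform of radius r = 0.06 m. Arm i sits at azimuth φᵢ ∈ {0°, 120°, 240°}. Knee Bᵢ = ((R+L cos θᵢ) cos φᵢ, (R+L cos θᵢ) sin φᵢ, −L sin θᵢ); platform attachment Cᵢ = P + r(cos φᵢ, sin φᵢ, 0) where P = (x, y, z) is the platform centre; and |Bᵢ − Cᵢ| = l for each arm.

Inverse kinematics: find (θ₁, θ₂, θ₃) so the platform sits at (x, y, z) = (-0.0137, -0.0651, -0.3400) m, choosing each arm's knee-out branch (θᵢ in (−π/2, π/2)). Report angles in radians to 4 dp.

arm 1 (φ=0.0°): x'=-0.0137, y'=-0.0651
  e−x'=0.1937;  (l²−L²−(e−x')²−y'²−z²)/2L = 0.1316
  √(A²+B²)=0.3913;  θ1 = -1.0529+1.2278 ≈ 0.1748
arm 2 (φ=120.0°): x'=-0.0495, y'=0.0444
  A cos θ + B sin θ = C:  0.2295·cos θ + -0.3400·sin θ = 0.0994
  √(A²+B²)=0.4102;  θ2 = -0.9770+1.3262 ≈ 0.3492
rotate P by −φ3: (0.0632, 0.0207, -0.3400)
  A cos θ + B sin θ = C:  0.1168·cos θ + -0.3400·sin θ = 0.2008
  γ=atan2(-0.3400,0.1168)=-1.2400;  ψ=arccos(0.5587)=0.9780;  θ3=γ+ψ≈-0.2620

θ₁ = 0.1748, θ₂ = 0.3492, θ₃ = -0.2620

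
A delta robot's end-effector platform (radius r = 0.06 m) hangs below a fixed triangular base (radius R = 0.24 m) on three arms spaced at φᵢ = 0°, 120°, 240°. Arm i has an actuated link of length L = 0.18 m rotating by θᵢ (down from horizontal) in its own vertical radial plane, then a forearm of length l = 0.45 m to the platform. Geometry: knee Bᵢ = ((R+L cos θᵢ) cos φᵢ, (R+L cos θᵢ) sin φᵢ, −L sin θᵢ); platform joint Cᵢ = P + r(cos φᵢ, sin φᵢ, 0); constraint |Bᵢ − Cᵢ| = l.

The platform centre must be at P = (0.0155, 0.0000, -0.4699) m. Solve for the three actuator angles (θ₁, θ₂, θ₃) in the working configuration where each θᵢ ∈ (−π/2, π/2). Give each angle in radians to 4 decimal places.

φ1=0.0° → target in arm frame (0.0155, 0.0000)
  A=0.1645, B=-0.4699, C=(l²−L²−A²−y'²−z²)/(2L)=-0.2160
  θ1 = atan2(B,A) + arccos(C/0.4979) = 0.7855
rotate P by −φ2: (-0.0077, -0.0134, -0.4699)
  A cos θ + B sin θ = C:  0.1878·cos θ + -0.4699·sin θ = -0.2393
  γ=atan2(-0.4699,0.1878)=-1.1907;  ψ=arccos(-0.4728)=2.0633;  θ2=γ+ψ≈0.8726
φ3=240.0° → target in arm frame (-0.0078, 0.0134)
  A=0.1878, B=-0.4699, C=(l²−L²−A²−y'²−z²)/(2L)=-0.2393
  √(A²+B²)=0.5060;  θ3 = -1.1907+2.0633 ≈ 0.8726

θ₁ = 0.7855, θ₂ = 0.8726, θ₃ = 0.8726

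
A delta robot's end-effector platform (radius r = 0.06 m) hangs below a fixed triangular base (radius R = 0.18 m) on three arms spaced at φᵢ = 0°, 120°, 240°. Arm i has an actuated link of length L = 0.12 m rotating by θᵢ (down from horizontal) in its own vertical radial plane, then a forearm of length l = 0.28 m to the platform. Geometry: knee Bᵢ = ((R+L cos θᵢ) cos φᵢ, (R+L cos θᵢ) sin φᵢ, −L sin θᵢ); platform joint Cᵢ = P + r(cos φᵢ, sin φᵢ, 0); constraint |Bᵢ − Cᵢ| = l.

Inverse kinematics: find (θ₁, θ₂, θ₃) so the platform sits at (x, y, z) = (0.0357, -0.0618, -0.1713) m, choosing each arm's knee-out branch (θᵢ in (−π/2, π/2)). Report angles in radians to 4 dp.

φ1=0.0° → target in arm frame (0.0357, -0.0618)
  A cos θ + B sin θ = C:  0.0843·cos θ + -0.1713·sin θ = 0.0989
  θ1 = atan2(B,A) + arccos(C/0.1909) = -0.0871
φ2=120.0° → target in arm frame (-0.0714, 0.0000)
  e−x'=0.1914;  (l²−L²−(e−x')²−y'²−z²)/2L = -0.0082
  √(A²+B²)=0.2568;  θ2 = -0.7301+1.6027 ≈ 0.8726
rotate P by −φ3: (0.0357, 0.0618, -0.1713)
  A cos θ + B sin θ = C:  0.0843·cos θ + -0.1713·sin θ = 0.0988
  √(A²+B²)=0.1909;  θ3 = -1.1133+1.0266 ≈ -0.0867

θ₁ = -0.0871, θ₂ = 0.8726, θ₃ = -0.0867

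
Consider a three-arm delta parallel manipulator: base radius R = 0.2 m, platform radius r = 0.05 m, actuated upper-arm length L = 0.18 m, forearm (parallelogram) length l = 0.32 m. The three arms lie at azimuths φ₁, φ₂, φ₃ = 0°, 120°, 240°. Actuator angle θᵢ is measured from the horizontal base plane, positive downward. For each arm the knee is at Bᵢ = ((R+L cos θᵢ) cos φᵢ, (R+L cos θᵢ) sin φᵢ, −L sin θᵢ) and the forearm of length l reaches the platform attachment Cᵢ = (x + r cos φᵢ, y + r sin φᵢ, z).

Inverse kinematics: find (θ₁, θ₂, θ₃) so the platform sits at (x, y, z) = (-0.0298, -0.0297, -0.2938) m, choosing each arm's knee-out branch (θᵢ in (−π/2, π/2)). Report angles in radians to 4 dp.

arm 1 (φ=0.0°): x'=-0.0298, y'=-0.0297
  A cos θ + B sin θ = C:  0.1798·cos θ + -0.2938·sin θ = -0.1376
  θ1 = atan2(B,A) + arccos(C/0.3445) = 0.9601
rotate P by −φ2: (-0.0108, 0.0407, -0.2938)
  A=0.1608, B=-0.2938, C=(l²−L²−A²−y'²−z²)/(2L)=-0.1218
  γ=atan2(-0.2938,0.1608)=-1.0700;  ψ=arccos(-0.3635)=1.9429;  θ2=γ+ψ≈0.8729
arm 3 (φ=240.0°): x'=0.0406, y'=-0.0110
  A=0.1094, B=-0.2938, C=(l²−L²−A²−y'²−z²)/(2L)=-0.0789
  θ3 = atan2(B,A) + arccos(C/0.3135) = 0.6108

θ₁ = 0.9601, θ₂ = 0.8729, θ₃ = 0.6108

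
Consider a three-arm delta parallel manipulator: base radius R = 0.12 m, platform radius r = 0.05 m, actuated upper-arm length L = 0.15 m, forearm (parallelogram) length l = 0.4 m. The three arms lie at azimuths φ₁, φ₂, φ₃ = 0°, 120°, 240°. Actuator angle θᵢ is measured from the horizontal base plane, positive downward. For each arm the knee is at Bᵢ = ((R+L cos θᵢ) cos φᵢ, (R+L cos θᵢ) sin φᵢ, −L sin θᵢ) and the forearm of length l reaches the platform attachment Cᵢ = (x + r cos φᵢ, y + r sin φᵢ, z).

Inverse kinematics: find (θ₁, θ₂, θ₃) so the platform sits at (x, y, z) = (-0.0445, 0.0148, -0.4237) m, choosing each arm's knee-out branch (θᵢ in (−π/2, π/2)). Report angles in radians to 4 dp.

θ₁ = 0.6978, θ₂ = 0.4363, θ₃ = 0.5234

rotate P by −φ1: (-0.0445, 0.0148, -0.4237)
  e−x'=0.1145;  (l²−L²−(e−x')²−y'²−z²)/2L = -0.1845
  θ1 = atan2(B,A) + arccos(C/0.4389) = 0.6978
φ2=120.0° → target in arm frame (0.0351, 0.0311)
  A=0.0349, B=-0.4237, C=(l²−L²−A²−y'²−z²)/(2L)=-0.1474
  θ2 = atan2(B,A) + arccos(C/0.4251) = 0.4363
rotate P by −φ3: (0.0094, -0.0459, -0.4237)
  A cos θ + B sin θ = C:  0.0606·cos θ + -0.4237·sin θ = -0.1593
  √(A²+B²)=0.4280;  θ3 = -1.4288+1.9523 ≈ 0.5234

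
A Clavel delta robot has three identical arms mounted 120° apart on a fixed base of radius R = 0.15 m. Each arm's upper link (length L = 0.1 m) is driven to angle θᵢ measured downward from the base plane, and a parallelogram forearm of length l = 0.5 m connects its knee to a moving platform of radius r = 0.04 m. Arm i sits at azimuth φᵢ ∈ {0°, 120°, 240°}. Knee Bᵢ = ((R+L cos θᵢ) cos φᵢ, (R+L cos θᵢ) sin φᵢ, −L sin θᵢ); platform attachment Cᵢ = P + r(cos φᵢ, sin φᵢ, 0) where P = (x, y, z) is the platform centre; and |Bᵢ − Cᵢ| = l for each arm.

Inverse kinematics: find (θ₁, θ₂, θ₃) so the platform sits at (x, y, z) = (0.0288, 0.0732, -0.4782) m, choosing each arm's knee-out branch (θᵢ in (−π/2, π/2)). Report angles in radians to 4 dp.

θ₁ = 0.1747, θ₂ = 0.0873, θ₃ = 0.6107

arm 1 (φ=0.0°): x'=0.0288, y'=0.0732
  A=0.0812, B=-0.4782, C=(l²−L²−A²−y'²−z²)/(2L)=-0.0031
  √(A²+B²)=0.4850;  θ1 = -1.4026+1.5773 ≈ 0.1747
rotate P by −φ2: (0.0490, -0.0615, -0.4782)
  A=0.0610, B=-0.4782, C=(l²−L²−A²−y'²−z²)/(2L)=0.0191
  √(A²+B²)=0.4821;  θ2 = -1.4439+1.5312 ≈ 0.0873
rotate P by −φ3: (-0.0778, -0.0117, -0.4782)
  A cos θ + B sin θ = C:  0.1878·cos θ + -0.4782·sin θ = -0.1204
  θ3 = atan2(B,A) + arccos(C/0.5138) = 0.6107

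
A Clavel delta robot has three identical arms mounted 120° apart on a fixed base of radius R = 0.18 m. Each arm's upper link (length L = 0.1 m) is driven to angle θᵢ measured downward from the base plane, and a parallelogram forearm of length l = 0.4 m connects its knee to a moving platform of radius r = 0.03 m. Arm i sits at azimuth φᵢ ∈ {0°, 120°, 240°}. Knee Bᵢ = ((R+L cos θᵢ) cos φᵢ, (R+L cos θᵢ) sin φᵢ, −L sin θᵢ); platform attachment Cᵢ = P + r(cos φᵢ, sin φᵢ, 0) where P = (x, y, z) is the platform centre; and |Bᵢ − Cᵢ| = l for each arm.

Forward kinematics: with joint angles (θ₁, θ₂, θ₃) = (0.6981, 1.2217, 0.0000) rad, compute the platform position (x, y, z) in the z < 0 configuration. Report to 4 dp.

φ1=0.0°: virtual centre (0.2266, 0.0000, -0.0643), radius l
φ2=120.0°: virtual centre (-0.0921, 0.1595, -0.0940), radius l
arm 3 at φ=240.0°: (R−r)+L cos θ3 = 0.2500;  S3 = (-0.1250, -0.2165, 0.0000)
subtract pairs → two planes through P
linear system: -0.6374x+0.3191y = -0.0127−-0.0594z; -0.7032x+-0.4330y = 0.0070−0.1286z
Cramer: x(z) = 0.0065+0.0306z;  y(z) = -0.0268+0.2472z
into |P−S₁|² = l²: 1.0621z² + 0.1018z + -0.1067 = 0;  Δ = 0.4637;  z = -0.3685 or 0.2727 → z<0 root = -0.3685
x = -0.0047, y = -0.1179

(-0.0047, -0.1179, -0.3685)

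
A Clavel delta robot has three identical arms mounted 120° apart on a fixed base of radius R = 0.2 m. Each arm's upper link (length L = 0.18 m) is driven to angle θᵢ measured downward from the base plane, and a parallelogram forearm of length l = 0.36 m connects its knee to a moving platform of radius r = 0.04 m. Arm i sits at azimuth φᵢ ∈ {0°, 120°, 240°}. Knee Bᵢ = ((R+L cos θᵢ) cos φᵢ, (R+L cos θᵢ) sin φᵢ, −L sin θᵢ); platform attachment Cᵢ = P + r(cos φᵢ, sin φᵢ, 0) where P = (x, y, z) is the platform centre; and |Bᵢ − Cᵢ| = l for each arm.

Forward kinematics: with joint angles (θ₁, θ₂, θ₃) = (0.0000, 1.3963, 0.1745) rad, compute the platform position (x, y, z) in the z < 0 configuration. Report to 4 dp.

φ1=0.0°: virtual centre (0.3400, 0.0000, 0.0000), radius l
S2 = (0.1913·cos120.0°, 0.1913·sin120.0°, -0.1773) = (-0.0956, 0.1656, -0.1773)
S3 = (0.3373·cos240.0°, 0.3373·sin240.0°, -0.0313) = (-0.1686, -0.2921, -0.0313)
|S₂|²−|S₁|² = -0.0476;  |S₃|²−|S₁|² = -0.0009
[-0.8713 0.3313 -0.3545]·P = -0.0476;  [-1.0173 -0.5842 -0.0625]·P = -0.0009
Cramer: x(z) = 0.0332-0.2693z;  y(z) = -0.0563+0.3620z
sphere 1 gives Az²+Bz+C=0 with A=1.2035, B=0.1244, C=-0.0323;  B²−4AC=0.1710;  roots -0.2235, 0.1201;  negative root z = -0.2235
x = 0.0934, y = -0.1372

(0.0934, -0.1372, -0.2235)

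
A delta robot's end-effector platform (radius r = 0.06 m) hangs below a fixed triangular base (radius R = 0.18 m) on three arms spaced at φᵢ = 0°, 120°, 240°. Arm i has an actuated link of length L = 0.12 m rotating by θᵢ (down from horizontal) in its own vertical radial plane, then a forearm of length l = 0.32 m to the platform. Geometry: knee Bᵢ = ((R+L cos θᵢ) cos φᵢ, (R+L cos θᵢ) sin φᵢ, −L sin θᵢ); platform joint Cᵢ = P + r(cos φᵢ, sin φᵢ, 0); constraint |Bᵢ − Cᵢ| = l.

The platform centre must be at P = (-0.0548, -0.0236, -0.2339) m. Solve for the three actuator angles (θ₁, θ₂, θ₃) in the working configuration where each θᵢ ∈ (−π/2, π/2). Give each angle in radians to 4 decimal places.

θ₁ = 0.6107, θ₂ = 0.1740, θ₃ = -0.1747

φ1=0.0° → target in arm frame (-0.0548, -0.0236)
  A=0.1748, B=-0.2339, C=(l²−L²−A²−y'²−z²)/(2L)=0.0091
  √(A²+B²)=0.2920;  θ1 = -0.9290+1.5397 ≈ 0.6107
rotate P by −φ2: (0.0070, 0.0593, -0.2339)
  A=0.1130, B=-0.2339, C=(l²−L²−A²−y'²−z²)/(2L)=0.0708
  √(A²+B²)=0.2598;  θ2 = -1.1206+1.2946 ≈ 0.1740
rotate P by −φ3: (0.0478, -0.0357, -0.2339)
  A cos θ + B sin θ = C:  0.0722·cos θ + -0.2339·sin θ = 0.1117
  γ=atan2(-0.2339,0.0722)=-1.2715;  ψ=arccos(0.4564)=1.0969;  θ3=γ+ψ≈-0.1747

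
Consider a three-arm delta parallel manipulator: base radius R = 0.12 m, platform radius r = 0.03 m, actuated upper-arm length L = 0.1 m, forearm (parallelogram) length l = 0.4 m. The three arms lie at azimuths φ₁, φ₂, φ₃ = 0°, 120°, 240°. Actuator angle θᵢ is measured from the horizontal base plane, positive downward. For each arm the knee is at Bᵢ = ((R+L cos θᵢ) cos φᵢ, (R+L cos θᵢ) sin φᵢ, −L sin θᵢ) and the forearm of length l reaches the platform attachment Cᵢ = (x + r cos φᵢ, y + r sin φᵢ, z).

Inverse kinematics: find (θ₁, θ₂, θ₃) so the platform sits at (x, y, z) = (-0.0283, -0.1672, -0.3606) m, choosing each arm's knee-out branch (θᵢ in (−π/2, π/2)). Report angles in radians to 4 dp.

θ₁ = 0.6108, θ₂ = 1.0474, θ₃ = -0.3493

arm 1 (φ=0.0°): x'=-0.0283, y'=-0.1672
  A=0.1183, B=-0.3606, C=(l²−L²−A²−y'²−z²)/(2L)=-0.1099
  γ=atan2(-0.3606,0.1183)=-1.2538;  ψ=arccos(-0.2896)=1.8646;  θ1=γ+ψ≈0.6108
arm 2 (φ=120.0°): x'=-0.1306, y'=0.1081
  e−x'=0.2206;  (l²−L²−(e−x')²−y'²−z²)/2L = -0.2020
  θ2 = atan2(B,A) + arccos(C/0.4228) = 1.0474
φ3=240.0° → target in arm frame (0.1589, 0.0591)
  e−x'=-0.0689;  (l²−L²−(e−x')²−y'²−z²)/2L = 0.0586
  √(A²+B²)=0.3671;  θ3 = -1.7597+1.4105 ≈ -0.3493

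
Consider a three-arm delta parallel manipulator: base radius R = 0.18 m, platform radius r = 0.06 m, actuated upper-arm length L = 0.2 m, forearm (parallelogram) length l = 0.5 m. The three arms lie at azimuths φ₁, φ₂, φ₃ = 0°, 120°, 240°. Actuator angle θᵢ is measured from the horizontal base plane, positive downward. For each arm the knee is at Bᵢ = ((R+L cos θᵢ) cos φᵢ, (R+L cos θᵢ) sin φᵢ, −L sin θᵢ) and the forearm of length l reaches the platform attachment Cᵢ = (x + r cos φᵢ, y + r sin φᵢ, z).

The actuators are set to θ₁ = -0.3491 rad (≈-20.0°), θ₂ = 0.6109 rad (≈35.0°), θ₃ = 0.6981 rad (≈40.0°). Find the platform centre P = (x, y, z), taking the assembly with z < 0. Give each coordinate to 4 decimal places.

(0.1848, 0.0166, -0.4159)

S1 = (0.3079·cos0.0°, 0.3079·sin0.0°, 0.0684) = (0.3079, 0.0000, 0.0684)
arm 2 at φ=120.0°: (R−r)+L cos θ2 = 0.2838;  S2 = (-0.1419, 0.2458, -0.1147)
S3 = (0.2732·cos240.0°, 0.2732·sin240.0°, -0.1286) = (-0.1366, -0.2366, -0.1286)
eliminate P² terms by subtracting sphere 1 from 2 and 3
linear system: -0.8997x+0.4916y = -0.0058−-0.3663z; -0.8891x+-0.4732y = -0.0083−-0.3939z
Cramer: x(z) = 0.0079-0.4253z;  y(z) = 0.0027-0.0334z
quadratic in z: (1.1820)z²+(0.1182)z+(-0.1553)=0, √Δ=0.8650 → z ∈ {-0.4159, 0.3159}; z = -0.4159 (taking z<0)
x = 0.1848, y = 0.0166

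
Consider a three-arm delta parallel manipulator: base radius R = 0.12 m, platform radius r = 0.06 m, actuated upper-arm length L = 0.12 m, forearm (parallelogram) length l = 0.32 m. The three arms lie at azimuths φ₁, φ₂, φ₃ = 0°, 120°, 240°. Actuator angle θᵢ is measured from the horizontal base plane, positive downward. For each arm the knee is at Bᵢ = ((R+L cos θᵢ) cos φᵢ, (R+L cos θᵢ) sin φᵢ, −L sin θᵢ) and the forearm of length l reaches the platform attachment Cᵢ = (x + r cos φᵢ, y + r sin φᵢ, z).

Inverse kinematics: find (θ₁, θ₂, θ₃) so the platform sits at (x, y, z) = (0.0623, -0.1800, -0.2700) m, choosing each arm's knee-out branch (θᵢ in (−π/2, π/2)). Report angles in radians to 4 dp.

θ₁ = 0.2618, θ₂ = 1.3087, θ₃ = -0.0875

φ1=0.0° → target in arm frame (0.0623, -0.1800)
  e−x'=-0.0023;  (l²−L²−(e−x')²−y'²−z²)/2L = -0.0721
  γ=atan2(-0.2700,-0.0023)=-1.5793;  ψ=arccos(-0.2670)=1.8411;  θ1=γ+ψ≈0.2618
φ2=120.0° → target in arm frame (-0.1870, 0.0360)
  e−x'=0.2470;  (l²−L²−(e−x')²−y'²−z²)/2L = -0.1968
  θ2 = atan2(B,A) + arccos(C/0.3660) = 1.3087
arm 3 (φ=240.0°): x'=0.1247, y'=0.1440
  A=-0.0647, B=-0.2700, C=(l²−L²−A²−y'²−z²)/(2L)=-0.0409
  γ=atan2(-0.2700,-0.0647)=-1.8061;  ψ=arccos(-0.1473)=1.7186;  θ3=γ+ψ≈-0.0875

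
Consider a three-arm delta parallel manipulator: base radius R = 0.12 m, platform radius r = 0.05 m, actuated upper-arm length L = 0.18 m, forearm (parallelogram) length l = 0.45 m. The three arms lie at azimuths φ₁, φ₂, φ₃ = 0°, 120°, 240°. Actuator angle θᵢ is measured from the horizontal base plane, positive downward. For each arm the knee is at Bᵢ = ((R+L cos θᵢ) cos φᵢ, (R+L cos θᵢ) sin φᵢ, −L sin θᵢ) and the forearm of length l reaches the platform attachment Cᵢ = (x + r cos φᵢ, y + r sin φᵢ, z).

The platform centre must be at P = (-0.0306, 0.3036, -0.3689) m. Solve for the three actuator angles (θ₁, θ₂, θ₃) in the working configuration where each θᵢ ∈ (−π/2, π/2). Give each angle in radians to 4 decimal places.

arm 1 (φ=0.0°): x'=-0.0306, y'=0.3036
  A cos θ + B sin θ = C:  0.1006·cos θ + -0.3689·sin θ = -0.1897
  √(A²+B²)=0.3824;  θ1 = -1.3046+2.0898 ≈ 0.7853
arm 2 (φ=120.0°): x'=0.2782, y'=-0.1253
  A=-0.2082, B=-0.3689, C=(l²−L²−A²−y'²−z²)/(2L)=-0.0696
  γ=atan2(-0.3689,-0.2082)=-2.0847;  ψ=arccos(-0.1642)=1.7358;  θ2=γ+ψ≈-0.3489
φ3=240.0° → target in arm frame (-0.2476, -0.1783)
  e−x'=0.3176;  (l²−L²−(e−x')²−y'²−z²)/2L = -0.2741
  θ3 = atan2(B,A) + arccos(C/0.4868) = 1.3089

θ₁ = 0.7853, θ₂ = -0.3489, θ₃ = 1.3089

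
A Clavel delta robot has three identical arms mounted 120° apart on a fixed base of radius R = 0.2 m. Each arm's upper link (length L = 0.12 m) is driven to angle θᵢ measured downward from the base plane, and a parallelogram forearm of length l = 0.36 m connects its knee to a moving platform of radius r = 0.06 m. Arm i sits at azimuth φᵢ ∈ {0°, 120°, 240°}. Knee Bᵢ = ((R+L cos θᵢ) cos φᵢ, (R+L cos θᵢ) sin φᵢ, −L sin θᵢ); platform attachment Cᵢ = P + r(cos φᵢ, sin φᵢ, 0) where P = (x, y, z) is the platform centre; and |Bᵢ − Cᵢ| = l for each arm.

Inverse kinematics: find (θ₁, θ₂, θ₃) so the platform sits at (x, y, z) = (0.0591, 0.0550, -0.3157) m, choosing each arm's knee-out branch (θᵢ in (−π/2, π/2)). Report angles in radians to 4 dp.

θ₁ = 0.1745, θ₂ = 0.4366, θ₃ = 0.9602

φ1=0.0° → target in arm frame (0.0591, 0.0550)
  e−x'=0.0809;  (l²−L²−(e−x')²−y'²−z²)/2L = 0.0248
  θ1 = atan2(B,A) + arccos(C/0.3259) = 0.1745
arm 2 (φ=120.0°): x'=0.0181, y'=-0.0787
  A cos θ + B sin θ = C:  0.1219·cos θ + -0.3157·sin θ = -0.0230
  √(A²+B²)=0.3384;  θ2 = -1.2023+1.6388 ≈ 0.4366
rotate P by −φ3: (-0.0772, 0.0237, -0.3157)
  A cos θ + B sin θ = C:  0.2172·cos θ + -0.3157·sin θ = -0.1341
  γ=atan2(-0.3157,0.2172)=-0.9682;  ψ=arccos(-0.3501)=1.9285;  θ3=γ+ψ≈0.9602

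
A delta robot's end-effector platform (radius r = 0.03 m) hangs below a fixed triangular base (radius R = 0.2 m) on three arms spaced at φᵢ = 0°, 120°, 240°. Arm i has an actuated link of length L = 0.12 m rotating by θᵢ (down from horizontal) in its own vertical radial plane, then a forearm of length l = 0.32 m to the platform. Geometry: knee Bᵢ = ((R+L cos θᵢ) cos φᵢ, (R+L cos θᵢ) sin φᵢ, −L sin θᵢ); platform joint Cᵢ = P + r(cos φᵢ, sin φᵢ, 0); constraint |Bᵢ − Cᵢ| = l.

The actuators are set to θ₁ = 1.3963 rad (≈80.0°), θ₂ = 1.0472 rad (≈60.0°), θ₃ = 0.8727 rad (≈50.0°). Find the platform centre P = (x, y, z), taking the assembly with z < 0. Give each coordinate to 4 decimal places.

(-0.0474, -0.0157, -0.3312)

S1 = (0.1908·cos0.0°, 0.1908·sin0.0°, -0.1182) = (0.1908, 0.0000, -0.1182)
arm 2 at φ=120.0°: ρ2 = 0.2300;  S2 = (-0.1150, 0.1992, -0.1039)
arm 3 at φ=240.0°: ρ3 = 0.2471;  S3 = (-0.1236, -0.2140, -0.0919)
subtract pairs → two planes through P
linear system: -0.6117x+0.3984y = 0.0133−0.0285z; -0.6288x+-0.4280y = 0.0191−0.0525z
Cramer: x(z) = -0.0260+0.0646z;  y(z) = -0.0065+0.0277z
into |P−S₁|² = l²: 1.0049z² + 0.2080z + -0.0414 = 0;  Δ = 0.2095;  z = -0.3312 or 0.1243 → z<0 root = -0.3312
x = -0.0474, y = -0.0157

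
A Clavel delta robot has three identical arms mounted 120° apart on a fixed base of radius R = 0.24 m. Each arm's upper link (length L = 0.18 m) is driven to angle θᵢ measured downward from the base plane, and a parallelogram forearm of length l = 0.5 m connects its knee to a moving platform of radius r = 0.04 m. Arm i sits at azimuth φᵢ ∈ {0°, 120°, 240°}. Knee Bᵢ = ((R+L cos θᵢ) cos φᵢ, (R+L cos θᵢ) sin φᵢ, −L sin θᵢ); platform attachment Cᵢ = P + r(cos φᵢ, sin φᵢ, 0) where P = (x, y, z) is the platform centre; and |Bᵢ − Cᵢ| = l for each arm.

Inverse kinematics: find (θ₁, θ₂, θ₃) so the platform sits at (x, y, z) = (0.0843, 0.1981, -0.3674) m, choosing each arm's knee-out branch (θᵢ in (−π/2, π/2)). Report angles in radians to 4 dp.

θ₁ = 0.0871, θ₂ = -0.1748, θ₃ = 1.3090

arm 1 (φ=0.0°): x'=0.0843, y'=0.1981
  e−x'=0.1157;  (l²−L²−(e−x')²−y'²−z²)/2L = 0.0833
  γ=atan2(-0.3674,0.1157)=-1.2657;  ψ=arccos(0.2163)=1.3528;  θ1=γ+ψ≈0.0871
φ2=120.0° → target in arm frame (0.1294, -0.1721)
  A=0.0706, B=-0.3674, C=(l²−L²−A²−y'²−z²)/(2L)=0.1334
  √(A²+B²)=0.3741;  θ2 = -1.3810+1.2061 ≈ -0.1748
φ3=240.0° → target in arm frame (-0.2137, -0.0260)
  A cos θ + B sin θ = C:  0.4137·cos θ + -0.3674·sin θ = -0.2478
  θ3 = atan2(B,A) + arccos(C/0.5533) = 1.3090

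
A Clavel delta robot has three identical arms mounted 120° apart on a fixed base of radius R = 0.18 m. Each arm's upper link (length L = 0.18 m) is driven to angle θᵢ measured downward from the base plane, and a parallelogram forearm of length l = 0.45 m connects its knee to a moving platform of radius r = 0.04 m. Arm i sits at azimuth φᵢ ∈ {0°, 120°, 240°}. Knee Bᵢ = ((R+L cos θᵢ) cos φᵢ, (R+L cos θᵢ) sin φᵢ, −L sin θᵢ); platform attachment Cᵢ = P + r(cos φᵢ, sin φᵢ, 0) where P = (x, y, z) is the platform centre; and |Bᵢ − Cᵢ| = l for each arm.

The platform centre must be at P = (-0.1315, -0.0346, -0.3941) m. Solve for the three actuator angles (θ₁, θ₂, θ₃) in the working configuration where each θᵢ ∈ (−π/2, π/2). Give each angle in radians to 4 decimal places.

θ₁ = 0.9597, θ₂ = 0.3492, θ₃ = 0.0874

φ1=0.0° → target in arm frame (-0.1315, -0.0346)
  A cos θ + B sin θ = C:  0.2715·cos θ + -0.3941·sin θ = -0.1670
  √(A²+B²)=0.4786;  θ1 = -0.9676+1.9273 ≈ 0.9597
rotate P by −φ2: (0.0358, 0.1312, -0.3941)
  e−x'=0.1042;  (l²−L²−(e−x')²−y'²−z²)/2L = -0.0369
  γ=atan2(-0.3941,0.1042)=-1.3123;  ψ=arccos(-0.0905)=1.6614;  θ2=γ+ψ≈0.3492
φ3=240.0° → target in arm frame (0.0957, -0.0966)
  A=0.0443, B=-0.3941, C=(l²−L²−A²−y'²−z²)/(2L)=0.0097
  √(A²+B²)=0.3966;  θ3 = -1.4589+1.5463 ≈ 0.0874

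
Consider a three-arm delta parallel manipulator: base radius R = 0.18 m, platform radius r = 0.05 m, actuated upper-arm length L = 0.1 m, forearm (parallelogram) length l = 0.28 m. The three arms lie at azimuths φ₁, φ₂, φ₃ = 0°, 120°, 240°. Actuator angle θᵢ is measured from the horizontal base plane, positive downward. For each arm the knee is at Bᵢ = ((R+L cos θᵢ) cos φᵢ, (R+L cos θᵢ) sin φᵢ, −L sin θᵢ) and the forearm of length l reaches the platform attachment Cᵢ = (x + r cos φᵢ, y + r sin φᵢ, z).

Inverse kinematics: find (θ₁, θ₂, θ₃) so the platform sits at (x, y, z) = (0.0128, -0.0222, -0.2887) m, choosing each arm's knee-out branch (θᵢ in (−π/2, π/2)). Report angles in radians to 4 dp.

θ₁ = 0.8729, θ₂ = 1.1343, θ₃ = 0.8727

φ1=0.0° → target in arm frame (0.0128, -0.0222)
  A=0.1172, B=-0.2887, C=(l²−L²−A²−y'²−z²)/(2L)=-0.1459
  γ=atan2(-0.2887,0.1172)=-1.1852;  ψ=arccos(-0.4682)=2.0580;  θ1=γ+ψ≈0.8729
rotate P by −φ2: (-0.0256, 0.0000, -0.2887)
  e−x'=0.1556;  (l²−L²−(e−x')²−y'²−z²)/2L = -0.1958
  γ=atan2(-0.2887,0.1556)=-1.0764;  ψ=arccos(-0.5971)=2.2107;  θ2=γ+ψ≈1.1343
arm 3 (φ=240.0°): x'=0.0128, y'=0.0222
  A cos θ + B sin θ = C:  0.1172·cos θ + -0.2887·sin θ = -0.1458
  √(A²+B²)=0.3116;  θ3 = -1.1852+2.0579 ≈ 0.8727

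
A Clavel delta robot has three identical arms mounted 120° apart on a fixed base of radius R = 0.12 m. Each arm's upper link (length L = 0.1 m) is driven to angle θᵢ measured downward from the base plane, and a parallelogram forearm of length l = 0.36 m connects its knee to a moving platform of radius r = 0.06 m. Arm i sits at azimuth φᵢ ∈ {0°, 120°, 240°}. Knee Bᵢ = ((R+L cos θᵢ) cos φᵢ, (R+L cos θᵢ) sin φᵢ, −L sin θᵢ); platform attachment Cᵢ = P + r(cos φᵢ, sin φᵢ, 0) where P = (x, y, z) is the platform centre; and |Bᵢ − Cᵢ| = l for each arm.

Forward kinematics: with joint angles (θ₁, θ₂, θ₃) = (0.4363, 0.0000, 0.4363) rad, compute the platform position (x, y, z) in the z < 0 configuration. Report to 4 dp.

(-0.0324, 0.0561, -0.3472)

φ1=0.0°: virtual centre (0.1506, 0.0000, -0.0423), radius l
O2 = (0.1600·cos120.0°, 0.1600·sin120.0°, 0.0000) = (-0.0800, 0.1386, 0.0000)
φ3=240.0°: virtual centre (-0.0753, -0.1305, -0.0423), radius l
subtract pairs → two planes through P
[-0.4613 0.2771 0.0845]·P = 0.0011;  [-0.4519 -0.2609 0.0000]·P = 0.0000
Cramer: x(z) = -0.0012+0.0898z;  y(z) = 0.0021-0.1555z
into |P−O₁|² = l²: 1.0323z² + 0.0566z + -0.1048 = 0;  Δ = 0.4358;  z = -0.3472 or 0.2923 → z<0 root = -0.3472
x = -0.0324, y = 0.0561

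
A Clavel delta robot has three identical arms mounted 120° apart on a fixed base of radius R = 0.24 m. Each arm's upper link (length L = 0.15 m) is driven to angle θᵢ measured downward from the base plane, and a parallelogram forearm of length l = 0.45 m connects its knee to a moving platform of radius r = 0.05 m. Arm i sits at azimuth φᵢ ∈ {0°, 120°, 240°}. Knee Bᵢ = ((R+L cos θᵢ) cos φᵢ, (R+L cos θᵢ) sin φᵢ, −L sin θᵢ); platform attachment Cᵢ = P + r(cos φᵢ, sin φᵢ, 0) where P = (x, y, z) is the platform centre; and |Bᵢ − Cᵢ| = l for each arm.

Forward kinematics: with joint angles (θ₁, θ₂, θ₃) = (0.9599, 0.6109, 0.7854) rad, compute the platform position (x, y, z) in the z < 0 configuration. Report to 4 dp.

(-0.0399, 0.0222, -0.4425)

φ1=0.0°: virtual centre (0.2760, 0.0000, -0.1229), radius l
S2 = (0.3129·cos120.0°, 0.3129·sin120.0°, -0.0860) = (-0.1564, 0.2710, -0.0860)
φ3=240.0°: virtual centre (-0.1480, -0.2564, -0.1061), radius l
eliminate P² terms by subtracting sphere 1 from 2 and 3
[-0.8650 0.5419 0.0737]·P = 0.0140;  [-0.8481 -0.5128 0.0336]·P = 0.0076
Cramer: x(z) = -0.0125+0.0620z;  y(z) = 0.0059-0.0370z
quadratic in z: (1.0052)z²+(0.2095)z+(-0.1041)=0, √Δ=0.6801 → z ∈ {-0.4425, 0.2340}; z = -0.4425 (taking z<0)
x = -0.0399, y = 0.0222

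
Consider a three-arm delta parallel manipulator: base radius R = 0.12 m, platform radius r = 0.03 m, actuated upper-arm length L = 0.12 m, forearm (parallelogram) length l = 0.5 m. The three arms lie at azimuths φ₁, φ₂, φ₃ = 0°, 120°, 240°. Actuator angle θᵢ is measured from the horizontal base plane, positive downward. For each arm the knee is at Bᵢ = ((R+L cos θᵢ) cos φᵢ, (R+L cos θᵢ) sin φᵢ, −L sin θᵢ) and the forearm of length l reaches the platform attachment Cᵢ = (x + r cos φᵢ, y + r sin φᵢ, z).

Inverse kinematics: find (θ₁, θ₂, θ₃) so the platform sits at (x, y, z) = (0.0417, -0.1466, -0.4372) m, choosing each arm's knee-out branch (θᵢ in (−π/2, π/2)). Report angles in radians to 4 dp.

θ₁ = -0.0867, θ₂ = 0.6113, θ₃ = -0.3488

φ1=0.0° → target in arm frame (0.0417, -0.1466)
  A cos θ + B sin θ = C:  0.0483·cos θ + -0.4372·sin θ = 0.0860
  √(A²+B²)=0.4399;  θ1 = -1.4608+1.3741 ≈ -0.0867
φ2=120.0° → target in arm frame (-0.1478, 0.0372)
  e−x'=0.2378;  (l²−L²−(e−x')²−y'²−z²)/2L = -0.0562
  θ2 = atan2(B,A) + arccos(C/0.4977) = 0.6113
rotate P by −φ3: (0.1061, 0.1094, -0.4372)
  A=-0.0161, B=-0.4372, C=(l²−L²−A²−y'²−z²)/(2L)=0.1343
  θ3 = atan2(B,A) + arccos(C/0.4375) = -0.3488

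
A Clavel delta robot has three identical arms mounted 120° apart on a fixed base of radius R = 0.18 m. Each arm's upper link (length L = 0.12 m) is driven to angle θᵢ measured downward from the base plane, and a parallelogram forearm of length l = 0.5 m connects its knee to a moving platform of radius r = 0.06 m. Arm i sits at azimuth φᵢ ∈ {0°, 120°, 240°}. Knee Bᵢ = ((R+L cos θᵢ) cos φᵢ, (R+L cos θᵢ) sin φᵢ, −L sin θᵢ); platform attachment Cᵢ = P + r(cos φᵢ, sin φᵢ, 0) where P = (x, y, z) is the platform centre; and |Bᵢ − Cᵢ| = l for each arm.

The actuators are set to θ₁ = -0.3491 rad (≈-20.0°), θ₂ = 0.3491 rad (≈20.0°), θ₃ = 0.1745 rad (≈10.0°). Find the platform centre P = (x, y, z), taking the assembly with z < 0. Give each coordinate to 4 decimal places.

(0.0890, -0.0239, -0.4373)

S1 = (0.2328·cos0.0°, 0.2328·sin0.0°, 0.0410) = (0.2328, 0.0000, 0.0410)
arm 2 at φ=120.0°: (R−r)+L cos θ2 = 0.2328;  S2 = (-0.1164, 0.2016, -0.0410)
S3 = (0.2382·cos240.0°, 0.2382·sin240.0°, -0.0208) = (-0.1191, -0.2063, -0.0208)
subtract pairs → two planes through P
[-0.6983 0.4032 -0.1642]·P = 0.0000;  [-0.7037 -0.4125 -0.1238]·P = 0.0013
Cramer: x(z) = -0.0009-0.2057z;  y(z) = -0.0016+0.0509z
into |P−S₁|² = l²: 1.0449z² + 0.0139z + -0.1937 = 0;  Δ = 0.8098;  z = -0.4373 or 0.4240 → z<0 root = -0.4373
x = 0.0890, y = -0.0239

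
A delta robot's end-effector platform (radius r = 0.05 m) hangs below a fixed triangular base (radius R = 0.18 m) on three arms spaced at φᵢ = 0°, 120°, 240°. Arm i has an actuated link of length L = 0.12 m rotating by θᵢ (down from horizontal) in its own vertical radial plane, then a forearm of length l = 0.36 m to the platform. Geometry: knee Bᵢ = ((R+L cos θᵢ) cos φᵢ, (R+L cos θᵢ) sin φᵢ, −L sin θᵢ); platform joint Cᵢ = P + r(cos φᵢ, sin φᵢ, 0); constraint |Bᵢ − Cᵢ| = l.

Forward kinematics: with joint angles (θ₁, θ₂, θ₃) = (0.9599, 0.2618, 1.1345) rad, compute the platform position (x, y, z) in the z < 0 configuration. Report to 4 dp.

(-0.0306, 0.0957, -0.3587)

φ1=0.0°: virtual centre (0.1988, 0.0000, -0.0983), radius l
arm 2 at φ=120.0°: (R−r)+L cos θ2 = 0.2459;  O2 = (-0.1230, 0.2130, -0.0311)
φ3=240.0°: virtual centre (-0.0904, -0.1565, -0.1088), radius l
eliminate P² terms by subtracting sphere 1 from 2 and 3
[-0.6436 0.4259 0.1345]·P = 0.0122;  [-0.5784 -0.3130 -0.0209]·P = -0.0047
det = 0.4478;  x = -0.0041+0.0741z,  y = 0.0226+-0.2038z
sphere 1 gives Az²+Bz+C=0 with A=1.0470, B=0.1573, C=-0.0783;  B²−4AC=0.3525;  roots -0.3587, 0.2084;  negative root z = -0.3587
x = -0.0306, y = 0.0957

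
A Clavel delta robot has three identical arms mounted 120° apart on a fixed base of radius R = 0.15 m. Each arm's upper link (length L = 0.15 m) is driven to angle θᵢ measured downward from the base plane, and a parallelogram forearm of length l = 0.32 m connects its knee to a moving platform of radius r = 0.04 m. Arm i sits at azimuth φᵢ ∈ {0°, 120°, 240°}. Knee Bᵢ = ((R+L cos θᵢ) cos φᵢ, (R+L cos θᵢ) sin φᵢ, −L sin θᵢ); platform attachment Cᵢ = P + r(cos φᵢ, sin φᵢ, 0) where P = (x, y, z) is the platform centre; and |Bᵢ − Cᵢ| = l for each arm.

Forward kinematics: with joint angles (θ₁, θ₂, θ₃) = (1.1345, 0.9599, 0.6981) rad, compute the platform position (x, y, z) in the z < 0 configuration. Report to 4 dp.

(-0.0476, -0.0333, -0.3650)

O1 = (0.1734·cos0.0°, 0.1734·sin0.0°, -0.1359) = (0.1734, 0.0000, -0.1359)
φ2=120.0°: virtual centre (-0.0980, 0.1698, -0.1229), radius l
φ3=240.0°: virtual centre (-0.1125, -0.1948, -0.0964), radius l
|O₂|²−|O₁|² = 0.0050;  |O₃|²−|O₁|² = 0.0113
linear system: -0.5428x+0.3396y = 0.0050−0.0262z; -0.5717x+-0.3896y = 0.0113−0.0791z
Cramer: x(z) = -0.0143+0.0913z;  y(z) = -0.0081+0.0690z
sphere 1 gives Az²+Bz+C=0 with A=1.0131, B=0.2365, C=-0.0486;  B²−4AC=0.2530;  roots -0.3650, 0.1315;  negative root z = -0.3650
x = -0.0476, y = -0.0333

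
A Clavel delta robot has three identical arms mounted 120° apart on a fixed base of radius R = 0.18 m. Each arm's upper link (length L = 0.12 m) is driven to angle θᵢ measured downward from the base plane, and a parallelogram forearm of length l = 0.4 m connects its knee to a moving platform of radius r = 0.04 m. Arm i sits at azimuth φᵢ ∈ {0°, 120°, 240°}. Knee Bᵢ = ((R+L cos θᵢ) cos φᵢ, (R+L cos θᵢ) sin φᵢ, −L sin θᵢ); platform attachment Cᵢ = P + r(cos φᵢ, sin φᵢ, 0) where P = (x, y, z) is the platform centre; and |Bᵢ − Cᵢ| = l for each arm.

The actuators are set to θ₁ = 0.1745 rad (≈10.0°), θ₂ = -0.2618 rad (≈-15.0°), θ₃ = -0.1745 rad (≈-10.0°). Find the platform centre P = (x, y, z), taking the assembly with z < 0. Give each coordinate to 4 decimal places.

(-0.0350, 0.0061, -0.2928)

arm 1 at φ=0.0°: (R−r)+L cos θ1 = 0.2582;  O1 = (0.2582, 0.0000, -0.0208)
φ2=120.0°: virtual centre (-0.1280, 0.2216, 0.0311), radius l
φ3=240.0°: virtual centre (-0.1291, -0.2236, 0.0208), radius l
subtract pairs → two planes through P
plane₁₂: -0.7723x+0.4433y+0.1038z = -0.0006
Cramer: x(z) = 0.0004+0.1210z;  y(z) = -0.0007-0.0233z
sphere 1 gives Az²+Bz+C=0 with A=1.0152, B=-0.0207, C=-0.0931;  B²−4AC=0.3786;  roots -0.2928, 0.3132;  negative root z = -0.2928
x = -0.0350, y = 0.0061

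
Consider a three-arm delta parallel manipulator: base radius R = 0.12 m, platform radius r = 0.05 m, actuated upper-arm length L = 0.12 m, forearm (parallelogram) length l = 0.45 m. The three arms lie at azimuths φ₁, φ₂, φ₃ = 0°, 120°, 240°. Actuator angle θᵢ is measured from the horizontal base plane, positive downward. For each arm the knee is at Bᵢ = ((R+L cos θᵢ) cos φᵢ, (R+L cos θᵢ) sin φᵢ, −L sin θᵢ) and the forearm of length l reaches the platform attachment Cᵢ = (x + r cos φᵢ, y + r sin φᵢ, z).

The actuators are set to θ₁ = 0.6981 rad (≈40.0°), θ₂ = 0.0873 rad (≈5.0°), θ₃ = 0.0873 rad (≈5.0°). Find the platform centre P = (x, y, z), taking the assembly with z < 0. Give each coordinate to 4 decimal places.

φ1=0.0°: virtual centre (0.1619, 0.0000, -0.0771), radius l
φ2=120.0°: virtual centre (-0.0948, 0.1641, -0.0105), radius l
centre 3 = (0.1895·cos240.0°, 0.1895·sin240.0°, -0.0105) = (-0.0948, -0.1641, -0.0105)
subtract pairs → two planes through P
plane₁₂: -0.5134x+0.3283y+0.1333z = 0.0039
det = 0.3371;  x = -0.0075+0.2597z,  y = 0.0000+0.0000z
sphere 1 gives Az²+Bz+C=0 with A=1.0675, B=0.0662, C=-0.1678;  B²−4AC=0.7210;  roots -0.4288, 0.3667;  negative root z = -0.4288
x = -0.1189, y = 0.0000

(-0.1189, 0.0000, -0.4288)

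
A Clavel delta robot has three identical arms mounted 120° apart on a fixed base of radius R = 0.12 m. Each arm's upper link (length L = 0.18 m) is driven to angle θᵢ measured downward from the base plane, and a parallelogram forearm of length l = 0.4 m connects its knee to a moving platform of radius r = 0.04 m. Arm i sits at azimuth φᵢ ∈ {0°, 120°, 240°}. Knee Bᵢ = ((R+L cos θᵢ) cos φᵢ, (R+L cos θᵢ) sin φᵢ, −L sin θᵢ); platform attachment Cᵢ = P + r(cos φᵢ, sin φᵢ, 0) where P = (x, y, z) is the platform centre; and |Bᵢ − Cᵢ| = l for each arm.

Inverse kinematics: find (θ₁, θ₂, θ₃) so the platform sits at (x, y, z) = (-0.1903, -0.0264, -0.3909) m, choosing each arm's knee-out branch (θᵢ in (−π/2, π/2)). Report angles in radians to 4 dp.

θ₁ = 1.2218, θ₂ = 0.4363, θ₃ = 0.2617

φ1=0.0° → target in arm frame (-0.1903, -0.0264)
  A cos θ + B sin θ = C:  0.2703·cos θ + -0.3909·sin θ = -0.2749
  θ1 = atan2(B,A) + arccos(C/0.4753) = 1.2218
φ2=120.0° → target in arm frame (0.0723, 0.1780)
  A=0.0077, B=-0.3909, C=(l²−L²−A²−y'²−z²)/(2L)=-0.1582
  √(A²+B²)=0.3910;  θ2 = -1.5511+1.9873 ≈ 0.4363
arm 3 (φ=240.0°): x'=0.1180, y'=-0.1516
  A cos θ + B sin θ = C:  -0.0380·cos θ + -0.3909·sin θ = -0.1379
  θ3 = atan2(B,A) + arccos(C/0.3927) = 0.2617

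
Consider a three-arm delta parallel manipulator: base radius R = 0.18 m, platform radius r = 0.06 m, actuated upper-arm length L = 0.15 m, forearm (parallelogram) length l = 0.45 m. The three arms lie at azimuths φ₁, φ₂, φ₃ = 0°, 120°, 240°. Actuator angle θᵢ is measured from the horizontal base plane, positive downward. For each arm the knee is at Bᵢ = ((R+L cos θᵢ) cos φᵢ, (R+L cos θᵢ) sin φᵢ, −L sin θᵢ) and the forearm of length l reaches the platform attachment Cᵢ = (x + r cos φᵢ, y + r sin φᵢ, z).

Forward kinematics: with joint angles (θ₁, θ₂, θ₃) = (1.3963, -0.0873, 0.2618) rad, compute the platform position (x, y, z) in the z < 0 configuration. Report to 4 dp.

(-0.2358, 0.0429, -0.3819)

centre 1 = (0.1460·cos0.0°, 0.1460·sin0.0°, -0.1477) = (0.1460, 0.0000, -0.1477)
φ2=120.0°: virtual centre (-0.1347, 0.2333, 0.0131), radius l
centre 3 = (0.2649·cos240.0°, 0.2649·sin240.0°, -0.0388) = (-0.1324, -0.2294, -0.0388)
eliminate P² terms by subtracting sphere 1 from 2 and 3
linear system: -0.5615x+0.4667y = 0.0296−0.3216z; -0.5570x+-0.4588y = 0.0285−0.2178z
det = 0.5175;  x = -0.0520+0.4815z,  y = 0.0009+-0.1098z
sphere 1 gives Az²+Bz+C=0 with A=1.2439, B=0.1046, C=-0.1415;  B²−4AC=0.7148;  roots -0.3819, 0.2978;  negative root z = -0.3819
x = -0.2358, y = 0.0429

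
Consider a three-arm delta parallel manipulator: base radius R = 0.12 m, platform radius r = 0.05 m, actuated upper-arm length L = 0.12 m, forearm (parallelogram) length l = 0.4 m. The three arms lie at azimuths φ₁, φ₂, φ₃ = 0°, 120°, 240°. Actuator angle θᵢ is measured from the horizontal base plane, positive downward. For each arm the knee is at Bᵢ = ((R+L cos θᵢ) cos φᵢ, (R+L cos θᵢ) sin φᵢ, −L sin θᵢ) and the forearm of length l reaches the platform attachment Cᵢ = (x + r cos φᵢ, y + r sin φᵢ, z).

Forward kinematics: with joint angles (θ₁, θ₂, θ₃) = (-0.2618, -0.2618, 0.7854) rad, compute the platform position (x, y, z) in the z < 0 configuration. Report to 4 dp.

(0.0812, 0.1407, -0.3285)

arm 1 at φ=0.0°: e+L cos θ1 = 0.1859;  S1 = (0.1859, 0.0000, 0.0311)
arm 2 at φ=120.0°: e+L cos θ2 = 0.1859;  S2 = (-0.0930, 0.1610, 0.0311)
φ3=240.0°: virtual centre (-0.0774, -0.1341, -0.0849), radius l
subtract pairs → two planes through P
linear system: -0.5577x+0.3220y = 0.0000−0.0000z; -0.5267x+-0.2682y = -0.0043−-0.2318z
Cramer: x(z) = 0.0044-0.2339z;  y(z) = 0.0076-0.4051z
sphere 1 gives Az²+Bz+C=0 with A=1.2188, B=0.0166, C=-0.1260;  B²−4AC=0.6147;  roots -0.3285, 0.3148;  negative root z = -0.3285
x = 0.0812, y = 0.1407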